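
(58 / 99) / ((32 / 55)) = 145 / 144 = 1.01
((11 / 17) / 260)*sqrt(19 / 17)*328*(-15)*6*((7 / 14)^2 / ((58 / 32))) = -64944*sqrt(323) / 108953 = -10.71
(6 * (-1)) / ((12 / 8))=-4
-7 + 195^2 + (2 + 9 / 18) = 76041 / 2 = 38020.50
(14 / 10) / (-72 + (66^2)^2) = 7 / 94873320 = 0.00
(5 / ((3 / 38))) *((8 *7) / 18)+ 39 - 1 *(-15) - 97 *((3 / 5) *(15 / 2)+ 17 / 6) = -12428 / 27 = -460.30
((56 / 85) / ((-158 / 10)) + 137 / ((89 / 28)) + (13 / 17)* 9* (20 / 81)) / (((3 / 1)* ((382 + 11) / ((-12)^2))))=770382976 / 140922333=5.47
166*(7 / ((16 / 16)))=1162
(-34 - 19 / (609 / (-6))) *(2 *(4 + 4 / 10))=-302016 / 1015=-297.55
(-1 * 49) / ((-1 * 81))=49 / 81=0.60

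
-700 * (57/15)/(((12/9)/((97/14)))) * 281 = -7768245/2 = -3884122.50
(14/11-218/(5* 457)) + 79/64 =3879553/1608640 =2.41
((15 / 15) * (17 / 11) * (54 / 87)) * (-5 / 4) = -765 / 638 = -1.20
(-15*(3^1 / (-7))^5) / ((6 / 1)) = 1215 / 33614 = 0.04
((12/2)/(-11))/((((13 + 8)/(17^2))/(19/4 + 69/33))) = -51.35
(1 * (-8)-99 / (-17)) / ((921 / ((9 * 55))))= -6105 / 5219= -1.17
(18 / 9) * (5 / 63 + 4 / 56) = 19 / 63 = 0.30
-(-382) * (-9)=-3438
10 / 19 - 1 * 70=-1320 / 19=-69.47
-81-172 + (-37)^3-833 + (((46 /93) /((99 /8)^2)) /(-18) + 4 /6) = -424432159457 /8203437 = -51738.33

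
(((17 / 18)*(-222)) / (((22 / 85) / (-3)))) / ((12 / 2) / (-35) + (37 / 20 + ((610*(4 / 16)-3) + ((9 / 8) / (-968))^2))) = 1020177213440 / 63462762039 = 16.08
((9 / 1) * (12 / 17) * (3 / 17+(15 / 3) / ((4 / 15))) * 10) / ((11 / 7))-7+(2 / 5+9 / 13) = 14262474 / 18785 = 759.25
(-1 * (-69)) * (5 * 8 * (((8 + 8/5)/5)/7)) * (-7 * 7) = -185472/5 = -37094.40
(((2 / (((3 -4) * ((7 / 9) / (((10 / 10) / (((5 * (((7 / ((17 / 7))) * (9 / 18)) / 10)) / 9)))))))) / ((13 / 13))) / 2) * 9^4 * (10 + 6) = -578207808 / 343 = -1685737.05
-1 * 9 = -9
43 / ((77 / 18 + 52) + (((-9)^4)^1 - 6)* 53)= 774 / 6254483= 0.00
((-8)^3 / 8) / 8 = -8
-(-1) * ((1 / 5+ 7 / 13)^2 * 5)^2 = 5308416 / 714025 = 7.43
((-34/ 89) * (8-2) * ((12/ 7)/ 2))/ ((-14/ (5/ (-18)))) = -170/ 4361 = -0.04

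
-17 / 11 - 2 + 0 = -39 / 11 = -3.55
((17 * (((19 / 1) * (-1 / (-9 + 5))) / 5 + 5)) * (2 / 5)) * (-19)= -768.74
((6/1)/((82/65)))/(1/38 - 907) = -1482/282613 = -0.01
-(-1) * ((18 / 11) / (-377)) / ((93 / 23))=-138 / 128557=-0.00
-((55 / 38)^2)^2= -9150625 / 2085136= -4.39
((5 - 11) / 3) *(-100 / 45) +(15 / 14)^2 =9865 / 1764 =5.59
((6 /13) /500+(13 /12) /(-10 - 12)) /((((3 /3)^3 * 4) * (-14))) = 20729 /24024000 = 0.00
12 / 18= 2 / 3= 0.67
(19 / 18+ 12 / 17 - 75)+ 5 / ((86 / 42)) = -931543 / 13158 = -70.80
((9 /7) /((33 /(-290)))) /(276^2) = -145 /977592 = -0.00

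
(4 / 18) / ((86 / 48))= 16 / 129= 0.12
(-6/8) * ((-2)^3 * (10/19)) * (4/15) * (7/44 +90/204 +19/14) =1.65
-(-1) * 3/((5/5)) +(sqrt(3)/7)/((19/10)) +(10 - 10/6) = 10 * sqrt(3)/133 +34/3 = 11.46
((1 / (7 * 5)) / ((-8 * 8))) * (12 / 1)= -3 / 560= -0.01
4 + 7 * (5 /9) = 71 /9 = 7.89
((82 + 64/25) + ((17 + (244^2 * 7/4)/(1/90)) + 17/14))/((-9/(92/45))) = -150970066666/70875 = -2130089.12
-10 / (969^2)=-10 / 938961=-0.00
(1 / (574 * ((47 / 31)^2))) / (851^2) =0.00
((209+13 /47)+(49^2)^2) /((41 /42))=11380130286 /1927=5905620.28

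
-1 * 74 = -74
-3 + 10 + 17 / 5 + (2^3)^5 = 163892 / 5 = 32778.40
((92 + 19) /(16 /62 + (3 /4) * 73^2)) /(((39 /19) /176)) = 15342272 /6443177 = 2.38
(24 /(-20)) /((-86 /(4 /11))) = 12 /2365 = 0.01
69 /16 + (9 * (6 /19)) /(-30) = 6411 /1520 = 4.22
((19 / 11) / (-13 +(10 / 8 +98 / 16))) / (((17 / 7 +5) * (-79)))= 266 / 508365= 0.00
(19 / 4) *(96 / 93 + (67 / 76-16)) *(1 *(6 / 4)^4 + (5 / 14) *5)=-3636347 / 7936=-458.21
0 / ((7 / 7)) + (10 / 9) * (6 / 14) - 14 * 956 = -281054 / 21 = -13383.52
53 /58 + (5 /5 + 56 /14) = 343 /58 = 5.91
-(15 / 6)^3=-125 / 8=-15.62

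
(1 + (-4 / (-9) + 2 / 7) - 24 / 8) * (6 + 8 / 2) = -800 / 63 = -12.70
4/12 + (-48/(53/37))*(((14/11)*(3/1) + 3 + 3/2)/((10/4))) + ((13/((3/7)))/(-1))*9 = -3359494/8745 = -384.16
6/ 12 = 0.50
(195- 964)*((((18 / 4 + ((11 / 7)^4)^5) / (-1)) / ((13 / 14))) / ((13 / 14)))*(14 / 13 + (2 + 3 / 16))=100418448244688337480575723 / 4088713913839150232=24559910.61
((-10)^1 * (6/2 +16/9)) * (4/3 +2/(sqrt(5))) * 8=-851.50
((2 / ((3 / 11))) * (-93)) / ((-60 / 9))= 1023 / 10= 102.30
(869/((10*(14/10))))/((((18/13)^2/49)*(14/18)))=2039.74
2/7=0.29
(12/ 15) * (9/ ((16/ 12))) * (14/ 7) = 54/ 5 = 10.80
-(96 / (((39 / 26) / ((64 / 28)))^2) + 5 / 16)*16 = -3571.59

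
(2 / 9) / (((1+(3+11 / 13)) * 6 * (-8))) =-13 / 13608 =-0.00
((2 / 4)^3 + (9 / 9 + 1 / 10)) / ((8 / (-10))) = -49 / 32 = -1.53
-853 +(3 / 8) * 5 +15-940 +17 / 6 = -42559 / 24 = -1773.29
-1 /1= -1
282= 282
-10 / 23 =-0.43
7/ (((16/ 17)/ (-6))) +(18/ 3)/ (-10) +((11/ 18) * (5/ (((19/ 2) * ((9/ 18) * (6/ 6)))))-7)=-51.58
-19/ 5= -3.80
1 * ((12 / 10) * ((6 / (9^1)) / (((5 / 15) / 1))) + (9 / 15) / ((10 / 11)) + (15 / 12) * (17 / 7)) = 4267 / 700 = 6.10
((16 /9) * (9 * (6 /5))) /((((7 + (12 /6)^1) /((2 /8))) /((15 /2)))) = 4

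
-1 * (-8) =8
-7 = -7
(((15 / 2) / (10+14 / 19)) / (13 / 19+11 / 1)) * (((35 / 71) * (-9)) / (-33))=63175 / 7859984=0.01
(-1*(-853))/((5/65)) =11089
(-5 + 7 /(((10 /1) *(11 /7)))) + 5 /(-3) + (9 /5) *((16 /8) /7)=-13183 /2310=-5.71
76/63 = 1.21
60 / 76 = 15 / 19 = 0.79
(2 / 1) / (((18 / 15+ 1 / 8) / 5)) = 400 / 53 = 7.55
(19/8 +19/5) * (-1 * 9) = -2223/40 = -55.58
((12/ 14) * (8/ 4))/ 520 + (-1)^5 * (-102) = 92823/ 910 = 102.00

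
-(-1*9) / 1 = 9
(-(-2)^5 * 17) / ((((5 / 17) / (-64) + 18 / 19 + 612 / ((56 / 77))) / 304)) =3418652672 / 17414977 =196.31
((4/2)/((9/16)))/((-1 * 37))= -32/333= -0.10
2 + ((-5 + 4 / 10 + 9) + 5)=57 / 5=11.40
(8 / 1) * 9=72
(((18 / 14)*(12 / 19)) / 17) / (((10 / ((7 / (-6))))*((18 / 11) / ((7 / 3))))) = -77 / 9690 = -0.01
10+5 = 15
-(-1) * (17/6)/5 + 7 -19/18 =293/45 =6.51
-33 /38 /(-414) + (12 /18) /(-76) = -35 /5244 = -0.01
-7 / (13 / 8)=-56 / 13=-4.31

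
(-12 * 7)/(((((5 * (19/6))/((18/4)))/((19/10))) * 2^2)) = -11.34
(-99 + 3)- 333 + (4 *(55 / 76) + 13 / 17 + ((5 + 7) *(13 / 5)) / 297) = -67988779 / 159885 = -425.24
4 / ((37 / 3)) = 12 / 37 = 0.32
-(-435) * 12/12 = 435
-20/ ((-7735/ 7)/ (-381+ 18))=-1452/ 221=-6.57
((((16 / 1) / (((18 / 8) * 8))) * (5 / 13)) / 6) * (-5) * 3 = -100 / 117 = -0.85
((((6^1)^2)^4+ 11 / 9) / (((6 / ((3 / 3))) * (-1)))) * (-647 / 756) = 9780411085 / 40824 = 239575.03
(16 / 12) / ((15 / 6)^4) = 64 / 1875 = 0.03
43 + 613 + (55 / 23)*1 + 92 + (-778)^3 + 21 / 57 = -205787757942 / 437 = -470910201.24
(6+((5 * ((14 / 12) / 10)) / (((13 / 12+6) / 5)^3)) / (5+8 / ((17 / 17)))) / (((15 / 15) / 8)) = 48.13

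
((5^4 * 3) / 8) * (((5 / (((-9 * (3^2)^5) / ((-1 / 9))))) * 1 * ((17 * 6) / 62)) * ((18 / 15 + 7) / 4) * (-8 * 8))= -871250 / 16474671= -0.05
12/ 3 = 4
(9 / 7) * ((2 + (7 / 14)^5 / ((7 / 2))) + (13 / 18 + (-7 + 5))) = 737 / 784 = 0.94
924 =924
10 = 10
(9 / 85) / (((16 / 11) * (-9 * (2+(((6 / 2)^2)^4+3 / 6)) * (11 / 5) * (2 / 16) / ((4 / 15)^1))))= -4 / 3347385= -0.00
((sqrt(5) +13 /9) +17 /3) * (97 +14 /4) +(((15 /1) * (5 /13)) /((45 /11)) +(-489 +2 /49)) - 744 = -329254 /637 +201 * sqrt(5) /2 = -292.16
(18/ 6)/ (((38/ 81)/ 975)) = 6234.87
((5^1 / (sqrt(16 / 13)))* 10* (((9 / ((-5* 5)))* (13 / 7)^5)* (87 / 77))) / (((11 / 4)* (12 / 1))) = -96907473* sqrt(13) / 28471058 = -12.27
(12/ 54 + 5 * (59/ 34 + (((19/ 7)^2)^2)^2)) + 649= 27145403895647/ 1764029106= 15388.30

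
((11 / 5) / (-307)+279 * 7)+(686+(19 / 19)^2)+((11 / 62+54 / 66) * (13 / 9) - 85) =24086257577 / 9421830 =2556.43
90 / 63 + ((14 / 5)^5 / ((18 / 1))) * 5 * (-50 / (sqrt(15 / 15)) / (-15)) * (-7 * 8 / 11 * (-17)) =13792.90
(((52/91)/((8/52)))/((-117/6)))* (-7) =4/3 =1.33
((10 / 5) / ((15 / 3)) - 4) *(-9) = 32.40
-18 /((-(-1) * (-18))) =1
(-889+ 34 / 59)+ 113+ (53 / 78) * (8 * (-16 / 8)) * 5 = -1909330 / 2301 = -829.78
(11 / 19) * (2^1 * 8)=176 / 19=9.26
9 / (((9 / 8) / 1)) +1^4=9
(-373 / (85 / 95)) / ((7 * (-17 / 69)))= 489003 / 2023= 241.72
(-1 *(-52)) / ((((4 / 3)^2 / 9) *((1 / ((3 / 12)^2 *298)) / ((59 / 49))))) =9256923 / 1568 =5903.65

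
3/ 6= 0.50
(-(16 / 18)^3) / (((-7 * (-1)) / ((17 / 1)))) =-8704 / 5103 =-1.71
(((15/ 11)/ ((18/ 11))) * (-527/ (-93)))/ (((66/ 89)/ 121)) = 770.51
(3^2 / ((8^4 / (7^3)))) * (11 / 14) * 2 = 4851 / 4096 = 1.18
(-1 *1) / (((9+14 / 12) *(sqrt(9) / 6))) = -12 / 61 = -0.20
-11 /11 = -1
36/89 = 0.40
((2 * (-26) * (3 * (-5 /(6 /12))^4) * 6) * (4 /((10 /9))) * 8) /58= -134784000 /29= -4647724.14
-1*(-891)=891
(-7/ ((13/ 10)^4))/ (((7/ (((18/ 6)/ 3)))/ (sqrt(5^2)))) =-50000/ 28561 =-1.75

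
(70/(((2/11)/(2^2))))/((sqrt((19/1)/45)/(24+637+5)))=3076920 * sqrt(95)/19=1578426.66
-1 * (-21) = 21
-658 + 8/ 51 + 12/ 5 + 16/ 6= -55486/ 85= -652.78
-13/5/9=-13/45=-0.29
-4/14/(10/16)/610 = -8/10675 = -0.00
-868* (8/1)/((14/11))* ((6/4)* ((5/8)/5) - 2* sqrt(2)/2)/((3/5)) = -1705 + 27280* sqrt(2)/3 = 11154.92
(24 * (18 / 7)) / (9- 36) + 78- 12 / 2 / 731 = 387388 / 5117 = 75.71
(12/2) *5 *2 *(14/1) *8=6720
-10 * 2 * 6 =-120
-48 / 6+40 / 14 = -36 / 7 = -5.14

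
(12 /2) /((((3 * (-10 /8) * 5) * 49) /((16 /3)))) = -128 /3675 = -0.03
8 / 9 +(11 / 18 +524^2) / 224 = 4945963 / 4032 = 1226.68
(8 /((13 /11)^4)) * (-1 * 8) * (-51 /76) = 11947056 /542659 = 22.02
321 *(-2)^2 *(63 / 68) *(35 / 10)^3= 6936489 / 136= 51003.60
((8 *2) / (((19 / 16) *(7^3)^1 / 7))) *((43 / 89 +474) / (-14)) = -5405312 / 580013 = -9.32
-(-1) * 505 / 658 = 0.77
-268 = -268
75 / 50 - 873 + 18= -853.50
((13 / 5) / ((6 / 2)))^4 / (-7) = -28561 / 354375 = -0.08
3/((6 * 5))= 1/10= 0.10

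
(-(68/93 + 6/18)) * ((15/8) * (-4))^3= 111375/248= 449.09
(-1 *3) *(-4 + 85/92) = 849/92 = 9.23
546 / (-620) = -273 / 310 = -0.88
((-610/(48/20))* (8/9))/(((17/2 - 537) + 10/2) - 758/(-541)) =6600200/15252597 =0.43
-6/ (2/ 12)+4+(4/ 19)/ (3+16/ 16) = -31.95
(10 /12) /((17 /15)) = 25 /34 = 0.74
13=13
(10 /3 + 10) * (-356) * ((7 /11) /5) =-19936 /33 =-604.12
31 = 31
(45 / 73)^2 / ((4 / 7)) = 14175 / 21316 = 0.66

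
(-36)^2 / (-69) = -432 / 23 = -18.78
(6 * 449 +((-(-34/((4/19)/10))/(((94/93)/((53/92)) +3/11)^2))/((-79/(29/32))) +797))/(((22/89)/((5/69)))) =1120872121864667/1096678055616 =1022.06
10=10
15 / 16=0.94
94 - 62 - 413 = -381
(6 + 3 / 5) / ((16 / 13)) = 429 / 80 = 5.36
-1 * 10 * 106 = -1060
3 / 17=0.18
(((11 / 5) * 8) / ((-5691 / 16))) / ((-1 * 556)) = 352 / 3955245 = 0.00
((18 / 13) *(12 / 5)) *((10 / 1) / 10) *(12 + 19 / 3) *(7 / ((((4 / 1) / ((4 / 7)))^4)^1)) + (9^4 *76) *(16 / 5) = 1595635.38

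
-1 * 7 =-7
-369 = -369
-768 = -768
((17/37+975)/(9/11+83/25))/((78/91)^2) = 121584925/378954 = 320.84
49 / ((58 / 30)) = 735 / 29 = 25.34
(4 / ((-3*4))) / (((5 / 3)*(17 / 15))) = -3 / 17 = -0.18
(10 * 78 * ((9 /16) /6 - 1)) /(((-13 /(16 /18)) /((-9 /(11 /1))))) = -435 /11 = -39.55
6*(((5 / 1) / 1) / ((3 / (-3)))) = -30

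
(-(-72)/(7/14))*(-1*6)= -864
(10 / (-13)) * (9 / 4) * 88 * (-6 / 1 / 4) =2970 / 13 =228.46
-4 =-4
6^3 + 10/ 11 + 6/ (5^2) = 59716/ 275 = 217.15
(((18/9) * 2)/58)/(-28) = -1/406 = -0.00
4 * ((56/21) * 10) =320/3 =106.67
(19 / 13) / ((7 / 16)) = 304 / 91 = 3.34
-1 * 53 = -53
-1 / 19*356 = -356 / 19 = -18.74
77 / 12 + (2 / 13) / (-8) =499 / 78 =6.40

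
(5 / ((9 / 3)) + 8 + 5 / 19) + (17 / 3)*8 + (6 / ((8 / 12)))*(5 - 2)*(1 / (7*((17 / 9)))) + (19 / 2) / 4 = 59.68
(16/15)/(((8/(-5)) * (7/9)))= -6/7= -0.86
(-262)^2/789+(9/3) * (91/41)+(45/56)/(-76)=93.65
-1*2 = -2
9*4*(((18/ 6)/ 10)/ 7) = 54/ 35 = 1.54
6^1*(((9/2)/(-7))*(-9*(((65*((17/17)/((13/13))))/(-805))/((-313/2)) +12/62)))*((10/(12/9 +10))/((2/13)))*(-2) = -77.28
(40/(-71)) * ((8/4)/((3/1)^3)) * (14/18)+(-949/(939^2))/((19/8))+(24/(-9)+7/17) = -1249040134423/545953707711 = -2.29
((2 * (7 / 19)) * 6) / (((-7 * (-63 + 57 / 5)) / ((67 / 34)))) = 335 / 13889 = 0.02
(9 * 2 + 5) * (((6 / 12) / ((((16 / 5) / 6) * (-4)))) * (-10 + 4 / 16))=13455 / 256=52.56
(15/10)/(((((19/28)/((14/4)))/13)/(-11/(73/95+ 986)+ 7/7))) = 13626606/137009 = 99.46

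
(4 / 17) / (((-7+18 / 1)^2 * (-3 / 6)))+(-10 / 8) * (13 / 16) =-134217 / 131648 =-1.02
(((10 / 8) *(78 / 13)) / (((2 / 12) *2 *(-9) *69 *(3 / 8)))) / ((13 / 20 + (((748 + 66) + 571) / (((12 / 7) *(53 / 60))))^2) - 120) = -1123600 / 9726890135319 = -0.00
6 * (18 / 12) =9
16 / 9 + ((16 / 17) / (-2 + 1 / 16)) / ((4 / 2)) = 7280 / 4743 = 1.53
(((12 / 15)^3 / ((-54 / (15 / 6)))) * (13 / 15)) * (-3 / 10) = 104 / 16875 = 0.01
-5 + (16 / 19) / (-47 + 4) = -4101 / 817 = -5.02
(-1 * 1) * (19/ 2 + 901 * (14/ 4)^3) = -309119/ 8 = -38639.88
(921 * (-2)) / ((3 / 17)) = -10438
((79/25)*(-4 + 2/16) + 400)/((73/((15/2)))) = 232653/5840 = 39.84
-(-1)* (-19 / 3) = -19 / 3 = -6.33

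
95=95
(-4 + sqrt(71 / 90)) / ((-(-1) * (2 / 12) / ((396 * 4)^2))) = -60217344 + 2509056 * sqrt(710) / 5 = -46846170.49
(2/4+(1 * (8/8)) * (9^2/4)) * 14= 581/2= 290.50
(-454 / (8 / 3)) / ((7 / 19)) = -12939 / 28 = -462.11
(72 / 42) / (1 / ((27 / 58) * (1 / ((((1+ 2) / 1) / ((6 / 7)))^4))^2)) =41472 / 1170254603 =0.00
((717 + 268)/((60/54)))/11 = 1773/22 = 80.59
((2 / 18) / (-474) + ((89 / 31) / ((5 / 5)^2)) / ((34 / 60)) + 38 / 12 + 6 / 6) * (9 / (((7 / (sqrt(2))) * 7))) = 10378559 * sqrt(2) / 6120051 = 2.40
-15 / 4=-3.75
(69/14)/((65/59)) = 4071/910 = 4.47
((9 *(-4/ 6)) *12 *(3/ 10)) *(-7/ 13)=756/ 65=11.63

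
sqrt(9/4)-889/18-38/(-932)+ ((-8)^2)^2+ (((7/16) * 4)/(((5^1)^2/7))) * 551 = 905514353/209700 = 4318.14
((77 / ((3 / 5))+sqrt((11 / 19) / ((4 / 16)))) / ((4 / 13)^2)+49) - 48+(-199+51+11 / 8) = 169 * sqrt(209) / 152+58075 / 48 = 1225.97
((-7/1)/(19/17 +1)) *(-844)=25109/9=2789.89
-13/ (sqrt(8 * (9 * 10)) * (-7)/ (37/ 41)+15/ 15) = 17797/ 59304311+1656564 * sqrt(5)/ 59304311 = 0.06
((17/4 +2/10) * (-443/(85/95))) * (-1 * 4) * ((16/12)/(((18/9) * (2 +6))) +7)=749113/12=62426.08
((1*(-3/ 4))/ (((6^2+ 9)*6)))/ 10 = -1/ 3600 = -0.00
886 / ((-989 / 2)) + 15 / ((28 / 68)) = 239791 / 6923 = 34.64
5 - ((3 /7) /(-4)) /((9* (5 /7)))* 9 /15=501 /100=5.01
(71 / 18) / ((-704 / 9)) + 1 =1337 / 1408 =0.95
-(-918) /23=918 /23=39.91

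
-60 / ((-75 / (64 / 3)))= 256 / 15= 17.07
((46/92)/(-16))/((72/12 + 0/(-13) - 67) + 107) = -1/1472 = -0.00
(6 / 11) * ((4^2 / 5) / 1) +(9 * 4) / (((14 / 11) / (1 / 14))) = 10149 / 2695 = 3.77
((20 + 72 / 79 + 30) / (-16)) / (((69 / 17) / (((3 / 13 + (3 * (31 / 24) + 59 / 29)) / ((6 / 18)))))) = -633109053 / 43840576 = -14.44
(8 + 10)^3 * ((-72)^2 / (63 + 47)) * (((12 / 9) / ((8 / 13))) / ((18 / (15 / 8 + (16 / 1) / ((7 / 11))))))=344128824 / 385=893841.10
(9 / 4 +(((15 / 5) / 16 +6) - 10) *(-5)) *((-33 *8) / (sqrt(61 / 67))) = -11253 *sqrt(4087) / 122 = -5896.72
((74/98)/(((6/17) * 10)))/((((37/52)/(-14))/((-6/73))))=884/2555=0.35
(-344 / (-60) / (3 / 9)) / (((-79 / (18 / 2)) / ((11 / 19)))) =-8514 / 7505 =-1.13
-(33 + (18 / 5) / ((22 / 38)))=-39.22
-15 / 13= -1.15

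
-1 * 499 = -499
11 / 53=0.21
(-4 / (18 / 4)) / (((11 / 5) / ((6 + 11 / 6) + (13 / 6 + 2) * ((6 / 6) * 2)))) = -1940 / 297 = -6.53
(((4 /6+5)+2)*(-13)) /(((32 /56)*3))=-2093 /36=-58.14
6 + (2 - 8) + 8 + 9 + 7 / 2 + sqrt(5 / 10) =sqrt(2) / 2 + 41 / 2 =21.21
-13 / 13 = -1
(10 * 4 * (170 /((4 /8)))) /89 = 13600 /89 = 152.81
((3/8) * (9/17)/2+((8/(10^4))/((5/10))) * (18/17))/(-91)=-0.00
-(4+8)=-12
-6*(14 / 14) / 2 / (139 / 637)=-13.75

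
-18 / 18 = -1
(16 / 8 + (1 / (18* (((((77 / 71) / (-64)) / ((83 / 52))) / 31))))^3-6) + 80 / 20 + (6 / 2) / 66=-6243014689476786349 / 1462378375458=-4269083.02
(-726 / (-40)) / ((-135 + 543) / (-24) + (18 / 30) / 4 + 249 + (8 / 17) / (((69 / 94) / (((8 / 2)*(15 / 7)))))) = 993531 / 13008691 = 0.08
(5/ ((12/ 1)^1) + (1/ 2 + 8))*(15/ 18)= 535/ 72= 7.43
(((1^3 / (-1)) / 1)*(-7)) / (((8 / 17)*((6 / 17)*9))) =2023 / 432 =4.68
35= 35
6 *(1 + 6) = 42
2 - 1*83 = -81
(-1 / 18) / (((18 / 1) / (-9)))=1 / 36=0.03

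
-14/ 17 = -0.82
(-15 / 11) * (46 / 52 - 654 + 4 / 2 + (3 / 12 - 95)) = 581775 / 572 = 1017.09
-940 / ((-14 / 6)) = 2820 / 7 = 402.86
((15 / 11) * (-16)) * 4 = -960 / 11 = -87.27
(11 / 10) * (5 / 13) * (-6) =-33 / 13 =-2.54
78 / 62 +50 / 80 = 467 / 248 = 1.88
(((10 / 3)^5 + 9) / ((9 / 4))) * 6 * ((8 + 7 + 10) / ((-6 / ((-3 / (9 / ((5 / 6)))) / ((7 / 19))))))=485388250 / 137781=3522.90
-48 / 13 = -3.69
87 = 87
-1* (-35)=35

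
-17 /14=-1.21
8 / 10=4 / 5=0.80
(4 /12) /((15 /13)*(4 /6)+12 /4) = 13 /147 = 0.09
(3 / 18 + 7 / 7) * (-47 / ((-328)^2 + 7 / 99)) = -10857 / 21301646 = -0.00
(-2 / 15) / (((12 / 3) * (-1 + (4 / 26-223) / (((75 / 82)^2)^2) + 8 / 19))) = 521015625 / 4986276825886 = 0.00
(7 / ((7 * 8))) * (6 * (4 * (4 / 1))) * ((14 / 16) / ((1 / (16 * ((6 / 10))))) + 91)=5964 / 5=1192.80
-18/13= -1.38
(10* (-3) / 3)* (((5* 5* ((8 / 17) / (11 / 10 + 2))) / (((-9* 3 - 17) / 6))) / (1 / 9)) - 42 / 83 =22166526 / 481151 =46.07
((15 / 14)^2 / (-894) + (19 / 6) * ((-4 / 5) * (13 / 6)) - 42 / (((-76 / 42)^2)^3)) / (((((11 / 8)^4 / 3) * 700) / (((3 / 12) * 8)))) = -211664339311038016 / 13200914023255930125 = -0.02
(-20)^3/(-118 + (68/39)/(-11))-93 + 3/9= -379582/15207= -24.96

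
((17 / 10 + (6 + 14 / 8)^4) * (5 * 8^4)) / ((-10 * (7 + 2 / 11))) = -406540728 / 395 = -1029217.03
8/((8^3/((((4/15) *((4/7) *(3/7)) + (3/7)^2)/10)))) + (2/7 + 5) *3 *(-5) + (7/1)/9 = -110789851/1411200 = -78.51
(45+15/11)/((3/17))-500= -2610/11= -237.27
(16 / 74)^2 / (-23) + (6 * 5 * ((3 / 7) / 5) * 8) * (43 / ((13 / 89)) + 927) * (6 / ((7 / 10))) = 4319573022272 / 20057219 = 215362.51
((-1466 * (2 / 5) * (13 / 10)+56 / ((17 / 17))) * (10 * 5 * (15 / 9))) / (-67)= 58860 / 67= 878.51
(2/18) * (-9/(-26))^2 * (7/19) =63/12844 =0.00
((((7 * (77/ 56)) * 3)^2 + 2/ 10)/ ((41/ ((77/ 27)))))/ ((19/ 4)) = 501193/ 41040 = 12.21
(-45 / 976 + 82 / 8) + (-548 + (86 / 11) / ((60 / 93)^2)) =-139303069 / 268400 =-519.01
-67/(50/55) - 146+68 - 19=-1707/10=-170.70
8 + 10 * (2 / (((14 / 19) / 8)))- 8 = 1520 / 7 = 217.14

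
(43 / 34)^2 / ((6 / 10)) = 9245 / 3468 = 2.67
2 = 2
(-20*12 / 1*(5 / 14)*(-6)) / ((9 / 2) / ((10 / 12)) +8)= 18000 / 469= 38.38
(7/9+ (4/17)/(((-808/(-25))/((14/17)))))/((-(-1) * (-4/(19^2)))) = -37164589/525402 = -70.74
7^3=343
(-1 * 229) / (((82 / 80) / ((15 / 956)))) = -34350 / 9799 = -3.51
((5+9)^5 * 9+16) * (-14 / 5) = -13553209.60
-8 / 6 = -4 / 3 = -1.33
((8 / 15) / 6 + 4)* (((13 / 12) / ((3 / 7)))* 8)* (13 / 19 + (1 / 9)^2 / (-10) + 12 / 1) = 3268278104 / 3116475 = 1048.71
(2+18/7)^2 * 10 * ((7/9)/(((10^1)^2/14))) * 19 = 19456/45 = 432.36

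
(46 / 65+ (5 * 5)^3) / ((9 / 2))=3472.38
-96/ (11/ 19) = -1824/ 11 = -165.82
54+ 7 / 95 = 5137 / 95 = 54.07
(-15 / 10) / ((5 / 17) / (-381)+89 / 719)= -13970889 / 1145716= -12.19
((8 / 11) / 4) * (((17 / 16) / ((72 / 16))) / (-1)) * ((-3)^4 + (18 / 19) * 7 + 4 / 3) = -7837 / 2052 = -3.82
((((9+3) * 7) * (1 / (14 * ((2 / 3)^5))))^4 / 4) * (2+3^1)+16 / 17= 24006514795189 / 4456448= 5386916.84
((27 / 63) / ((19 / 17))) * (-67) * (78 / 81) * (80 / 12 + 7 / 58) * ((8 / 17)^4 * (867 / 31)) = -4213354496 / 18293751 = -230.32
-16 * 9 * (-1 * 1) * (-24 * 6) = -20736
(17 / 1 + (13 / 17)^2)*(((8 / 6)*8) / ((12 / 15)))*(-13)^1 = -880880 / 289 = -3048.03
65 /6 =10.83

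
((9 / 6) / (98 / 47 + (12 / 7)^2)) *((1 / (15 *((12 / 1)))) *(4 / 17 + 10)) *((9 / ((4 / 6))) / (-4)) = -0.06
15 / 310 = 3 / 62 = 0.05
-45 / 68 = -0.66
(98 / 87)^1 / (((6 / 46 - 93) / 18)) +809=4174931 / 5162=808.78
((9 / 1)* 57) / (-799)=-513 / 799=-0.64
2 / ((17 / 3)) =6 / 17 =0.35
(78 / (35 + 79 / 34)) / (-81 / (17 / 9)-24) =-15028 / 480951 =-0.03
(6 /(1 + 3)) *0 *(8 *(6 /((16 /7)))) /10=0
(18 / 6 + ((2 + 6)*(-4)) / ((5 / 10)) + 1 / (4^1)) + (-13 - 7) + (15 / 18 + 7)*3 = -229 / 4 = -57.25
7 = 7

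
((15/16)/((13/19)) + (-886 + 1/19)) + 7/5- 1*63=-946.18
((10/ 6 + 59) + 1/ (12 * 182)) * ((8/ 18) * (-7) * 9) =-132497/ 78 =-1698.68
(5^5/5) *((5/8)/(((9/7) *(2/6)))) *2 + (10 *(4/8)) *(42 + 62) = 28115/12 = 2342.92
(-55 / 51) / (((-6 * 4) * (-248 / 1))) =-55 / 303552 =-0.00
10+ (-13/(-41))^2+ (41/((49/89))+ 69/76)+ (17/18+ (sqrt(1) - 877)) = -44485122413/56340396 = -789.58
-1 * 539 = -539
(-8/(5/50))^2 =6400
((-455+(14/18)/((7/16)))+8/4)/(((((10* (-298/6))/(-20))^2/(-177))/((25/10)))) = 7187970/22201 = 323.77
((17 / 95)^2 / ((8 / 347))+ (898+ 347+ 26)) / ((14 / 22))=1010531313 / 505400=1999.47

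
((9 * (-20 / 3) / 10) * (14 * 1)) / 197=-84 / 197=-0.43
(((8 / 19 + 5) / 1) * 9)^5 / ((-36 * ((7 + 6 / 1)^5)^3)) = -76059972014823 / 506965354025188437267772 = -0.00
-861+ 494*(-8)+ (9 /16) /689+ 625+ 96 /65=-230761107 /55120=-4186.52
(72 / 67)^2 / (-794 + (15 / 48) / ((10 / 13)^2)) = -0.00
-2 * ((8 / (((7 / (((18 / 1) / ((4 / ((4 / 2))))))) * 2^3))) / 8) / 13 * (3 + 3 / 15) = -36 / 455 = -0.08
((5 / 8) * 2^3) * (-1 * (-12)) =60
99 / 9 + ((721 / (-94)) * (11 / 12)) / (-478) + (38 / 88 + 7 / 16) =17621113 / 1482756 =11.88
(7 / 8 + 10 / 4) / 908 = 27 / 7264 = 0.00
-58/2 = -29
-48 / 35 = -1.37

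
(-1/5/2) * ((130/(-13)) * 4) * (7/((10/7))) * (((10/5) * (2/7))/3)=56/15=3.73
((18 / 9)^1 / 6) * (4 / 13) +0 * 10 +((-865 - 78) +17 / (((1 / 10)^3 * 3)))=61409 / 13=4723.77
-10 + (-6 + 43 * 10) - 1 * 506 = -92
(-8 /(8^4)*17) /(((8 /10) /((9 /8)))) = -765 /16384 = -0.05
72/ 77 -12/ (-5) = 1284/ 385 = 3.34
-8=-8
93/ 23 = 4.04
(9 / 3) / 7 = 3 / 7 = 0.43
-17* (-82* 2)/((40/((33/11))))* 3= 6273/10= 627.30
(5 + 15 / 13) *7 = 560 / 13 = 43.08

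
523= 523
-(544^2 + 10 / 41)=-12133386 / 41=-295936.24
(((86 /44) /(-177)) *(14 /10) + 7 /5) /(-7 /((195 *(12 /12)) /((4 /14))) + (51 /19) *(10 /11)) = 6658379 /11685776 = 0.57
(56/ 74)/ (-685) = -28/ 25345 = -0.00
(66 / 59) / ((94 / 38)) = 1254 / 2773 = 0.45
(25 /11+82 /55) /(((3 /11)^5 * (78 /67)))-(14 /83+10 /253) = 473728802059 /221119470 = 2142.41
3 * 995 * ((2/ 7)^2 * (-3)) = -35820/ 49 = -731.02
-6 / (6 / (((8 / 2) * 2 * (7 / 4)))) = -14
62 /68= 0.91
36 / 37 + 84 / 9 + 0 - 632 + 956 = 37108 / 111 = 334.31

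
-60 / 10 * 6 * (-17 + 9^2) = -2304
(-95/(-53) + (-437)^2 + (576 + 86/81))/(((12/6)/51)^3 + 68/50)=50500416129925/358571553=140837.77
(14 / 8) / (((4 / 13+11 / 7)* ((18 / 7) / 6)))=4459 / 2052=2.17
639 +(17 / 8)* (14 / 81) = 207155 / 324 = 639.37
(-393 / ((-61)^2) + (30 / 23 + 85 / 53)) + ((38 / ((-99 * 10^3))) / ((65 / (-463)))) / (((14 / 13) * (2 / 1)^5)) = 1409532934943503 / 502940481120000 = 2.80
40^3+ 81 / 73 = 4672081 / 73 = 64001.11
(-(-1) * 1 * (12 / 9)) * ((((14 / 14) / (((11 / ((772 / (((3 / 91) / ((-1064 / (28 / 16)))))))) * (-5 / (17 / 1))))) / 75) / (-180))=-726124672 / 1670625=-434.64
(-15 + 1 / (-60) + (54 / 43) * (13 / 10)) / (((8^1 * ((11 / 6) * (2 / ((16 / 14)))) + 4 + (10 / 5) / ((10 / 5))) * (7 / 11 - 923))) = 379841 / 802751520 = 0.00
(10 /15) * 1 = 0.67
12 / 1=12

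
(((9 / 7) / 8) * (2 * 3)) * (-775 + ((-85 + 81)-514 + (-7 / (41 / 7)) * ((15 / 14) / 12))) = -11451753 / 9184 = -1246.92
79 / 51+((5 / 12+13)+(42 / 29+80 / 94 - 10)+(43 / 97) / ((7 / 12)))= 8.02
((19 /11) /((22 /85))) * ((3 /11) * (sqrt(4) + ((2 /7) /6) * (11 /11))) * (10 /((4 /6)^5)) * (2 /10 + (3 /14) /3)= 320627565 /4174016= 76.82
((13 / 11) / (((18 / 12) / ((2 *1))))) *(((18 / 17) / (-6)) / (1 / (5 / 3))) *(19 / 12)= -1235 / 1683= -0.73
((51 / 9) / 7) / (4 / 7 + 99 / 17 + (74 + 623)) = 289 / 251112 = 0.00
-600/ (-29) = 600/ 29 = 20.69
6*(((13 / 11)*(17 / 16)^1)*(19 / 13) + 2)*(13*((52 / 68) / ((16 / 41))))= 14031225 / 23936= 586.20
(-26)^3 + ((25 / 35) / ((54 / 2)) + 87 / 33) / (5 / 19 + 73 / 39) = -9633829192 / 548163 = -17574.75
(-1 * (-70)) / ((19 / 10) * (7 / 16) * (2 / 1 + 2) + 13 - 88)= -2800 / 2867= -0.98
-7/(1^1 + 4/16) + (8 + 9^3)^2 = 2715817/5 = 543163.40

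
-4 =-4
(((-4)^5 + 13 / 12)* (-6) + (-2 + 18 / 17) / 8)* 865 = 180500415 / 34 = 5308835.74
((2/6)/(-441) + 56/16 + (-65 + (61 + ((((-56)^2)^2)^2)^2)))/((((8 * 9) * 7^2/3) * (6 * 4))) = 24751314695546595518087090404051/74680704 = 331428513254864275490588.40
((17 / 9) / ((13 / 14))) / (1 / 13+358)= 34 / 5985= 0.01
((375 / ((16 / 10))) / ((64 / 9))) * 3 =50625 / 512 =98.88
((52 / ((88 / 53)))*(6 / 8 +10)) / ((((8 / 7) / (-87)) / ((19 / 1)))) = -342814017 / 704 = -486951.73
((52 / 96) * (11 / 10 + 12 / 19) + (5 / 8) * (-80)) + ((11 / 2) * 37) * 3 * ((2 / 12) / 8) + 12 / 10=-320507 / 9120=-35.14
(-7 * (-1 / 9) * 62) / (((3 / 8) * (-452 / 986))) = -855848 / 3051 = -280.51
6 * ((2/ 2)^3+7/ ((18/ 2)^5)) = 118112/ 19683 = 6.00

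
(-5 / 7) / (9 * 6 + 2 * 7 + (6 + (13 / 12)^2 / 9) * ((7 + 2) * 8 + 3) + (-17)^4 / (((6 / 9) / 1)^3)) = -2160 / 854011333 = -0.00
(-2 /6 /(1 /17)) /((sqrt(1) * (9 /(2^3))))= -136 /27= -5.04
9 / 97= 0.09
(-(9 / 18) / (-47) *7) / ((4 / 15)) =105 / 376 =0.28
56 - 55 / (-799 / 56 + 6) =29008 / 463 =62.65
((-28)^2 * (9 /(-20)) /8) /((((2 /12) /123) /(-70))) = 2278206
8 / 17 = 0.47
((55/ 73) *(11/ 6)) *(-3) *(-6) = 1815/ 73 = 24.86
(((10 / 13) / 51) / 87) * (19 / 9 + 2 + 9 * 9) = 7660 / 519129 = 0.01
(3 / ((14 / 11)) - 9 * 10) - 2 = -1255 / 14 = -89.64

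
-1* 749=-749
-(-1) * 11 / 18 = 11 / 18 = 0.61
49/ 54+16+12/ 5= 5213/ 270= 19.31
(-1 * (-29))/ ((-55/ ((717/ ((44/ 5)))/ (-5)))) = 20793/ 2420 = 8.59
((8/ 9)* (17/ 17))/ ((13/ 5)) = 40/ 117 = 0.34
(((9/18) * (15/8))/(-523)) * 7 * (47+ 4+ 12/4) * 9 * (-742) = 9466065/2092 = 4524.89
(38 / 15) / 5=38 / 75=0.51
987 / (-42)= -47 / 2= -23.50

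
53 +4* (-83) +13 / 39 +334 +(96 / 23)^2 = 115462 / 1587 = 72.75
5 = 5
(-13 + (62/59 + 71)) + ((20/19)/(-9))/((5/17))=58.65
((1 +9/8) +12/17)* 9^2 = 31185/136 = 229.30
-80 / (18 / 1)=-40 / 9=-4.44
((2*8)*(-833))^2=177635584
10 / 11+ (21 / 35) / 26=1333 / 1430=0.93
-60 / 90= -2 / 3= -0.67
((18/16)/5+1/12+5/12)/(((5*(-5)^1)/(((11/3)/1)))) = -319/3000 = -0.11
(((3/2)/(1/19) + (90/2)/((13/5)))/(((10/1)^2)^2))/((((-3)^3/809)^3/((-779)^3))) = 99368433776071320607/1705860000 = 58251224470.98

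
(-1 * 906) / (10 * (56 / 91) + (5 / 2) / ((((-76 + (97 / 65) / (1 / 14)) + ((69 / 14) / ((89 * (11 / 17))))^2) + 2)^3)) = -1605234845013273977606027961980515148967 / 10903246659872878870593212900405578120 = -147.23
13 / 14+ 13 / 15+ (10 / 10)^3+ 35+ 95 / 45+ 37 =48451 / 630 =76.91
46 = 46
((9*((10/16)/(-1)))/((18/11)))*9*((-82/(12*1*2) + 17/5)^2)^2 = -11/4608000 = -0.00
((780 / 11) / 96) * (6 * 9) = 1755 / 44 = 39.89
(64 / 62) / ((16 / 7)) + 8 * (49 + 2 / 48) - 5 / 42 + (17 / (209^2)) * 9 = 7444051379 / 18957554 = 392.67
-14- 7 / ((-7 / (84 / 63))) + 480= 1402 / 3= 467.33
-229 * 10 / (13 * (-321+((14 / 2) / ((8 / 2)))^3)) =146560 / 262613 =0.56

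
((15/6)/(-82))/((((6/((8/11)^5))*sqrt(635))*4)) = -1024*sqrt(635)/2515777671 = -0.00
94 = 94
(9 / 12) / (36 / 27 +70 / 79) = 0.34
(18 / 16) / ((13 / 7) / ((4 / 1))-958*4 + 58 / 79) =-4977 / 16947466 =-0.00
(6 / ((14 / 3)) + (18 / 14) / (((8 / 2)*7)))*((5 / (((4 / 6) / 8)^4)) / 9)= 751680 / 49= 15340.41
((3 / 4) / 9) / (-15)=-1 / 180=-0.01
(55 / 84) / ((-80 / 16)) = -11 / 84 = -0.13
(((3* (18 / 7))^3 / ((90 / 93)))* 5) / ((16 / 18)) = 1830519 / 686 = 2668.40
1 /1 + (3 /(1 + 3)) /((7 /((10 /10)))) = 31 /28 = 1.11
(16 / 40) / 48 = 1 / 120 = 0.01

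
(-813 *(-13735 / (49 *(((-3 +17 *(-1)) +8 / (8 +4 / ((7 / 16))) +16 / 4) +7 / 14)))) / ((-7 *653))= 8170650 / 2463769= 3.32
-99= -99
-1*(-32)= 32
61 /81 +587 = 47608 /81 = 587.75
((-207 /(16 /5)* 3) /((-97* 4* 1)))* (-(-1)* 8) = 3105 /776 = 4.00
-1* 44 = -44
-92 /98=-46 /49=-0.94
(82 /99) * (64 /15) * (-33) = -5248 /45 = -116.62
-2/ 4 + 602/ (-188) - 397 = -18833/ 47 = -400.70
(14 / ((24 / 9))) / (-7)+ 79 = 313 / 4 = 78.25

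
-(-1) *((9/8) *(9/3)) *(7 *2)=47.25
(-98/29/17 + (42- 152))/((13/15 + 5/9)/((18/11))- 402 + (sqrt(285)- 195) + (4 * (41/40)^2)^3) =1460002848768000000000000 * sqrt(285)/3605075069822103767476178413 + 761990795532472324608000000/3605075069822103767476178413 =0.22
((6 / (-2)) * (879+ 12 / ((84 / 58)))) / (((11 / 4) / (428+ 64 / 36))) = -96096592 / 231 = -416002.56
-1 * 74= -74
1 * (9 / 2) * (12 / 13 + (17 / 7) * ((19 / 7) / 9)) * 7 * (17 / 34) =9491 / 364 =26.07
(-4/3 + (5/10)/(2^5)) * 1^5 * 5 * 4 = -1265/48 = -26.35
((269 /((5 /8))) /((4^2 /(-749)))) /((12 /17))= -3425177 /120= -28543.14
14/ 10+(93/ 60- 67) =-1281/ 20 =-64.05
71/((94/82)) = 2911/47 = 61.94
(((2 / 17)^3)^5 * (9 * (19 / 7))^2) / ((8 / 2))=239542272 / 140258729523980973857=0.00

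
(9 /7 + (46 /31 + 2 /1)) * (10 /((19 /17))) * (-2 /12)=-29325 /4123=-7.11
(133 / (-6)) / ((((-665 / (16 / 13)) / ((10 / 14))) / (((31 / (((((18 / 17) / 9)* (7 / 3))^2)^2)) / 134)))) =69907077 / 58555588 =1.19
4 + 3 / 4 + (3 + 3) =43 / 4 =10.75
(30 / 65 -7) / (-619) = 85 / 8047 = 0.01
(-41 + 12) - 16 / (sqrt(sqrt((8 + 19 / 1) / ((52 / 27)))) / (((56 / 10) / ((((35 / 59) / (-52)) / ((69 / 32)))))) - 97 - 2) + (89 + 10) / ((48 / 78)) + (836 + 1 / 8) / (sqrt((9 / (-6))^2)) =-2391428887172067600 * 13^(3 / 4) * sqrt(6) / 13437993327957333161199377 - 8820500000 * 13^(1 / 4) * sqrt(6) / 40313979983871999483598131 + 205395221460000 * sqrt(13) / 13437993327957333161199377 + 222356846750033875777988976143 / 322511839870975995868785048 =689.45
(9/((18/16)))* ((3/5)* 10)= 48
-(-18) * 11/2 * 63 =6237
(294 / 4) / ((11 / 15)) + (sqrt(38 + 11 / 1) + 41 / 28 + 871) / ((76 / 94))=13904185 / 11704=1187.99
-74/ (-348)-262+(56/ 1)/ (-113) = -5157007/ 19662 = -262.28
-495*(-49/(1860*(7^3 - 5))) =1617/41912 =0.04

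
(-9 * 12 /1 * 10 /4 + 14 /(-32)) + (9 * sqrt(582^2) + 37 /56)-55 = 550281 /112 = 4913.22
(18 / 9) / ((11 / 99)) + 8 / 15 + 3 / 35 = 391 / 21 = 18.62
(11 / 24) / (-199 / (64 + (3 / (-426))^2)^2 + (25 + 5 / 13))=0.02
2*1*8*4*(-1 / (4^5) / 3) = -1 / 48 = -0.02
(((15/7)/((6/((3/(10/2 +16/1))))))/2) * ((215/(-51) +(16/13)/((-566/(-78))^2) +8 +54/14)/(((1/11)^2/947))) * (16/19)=18867.67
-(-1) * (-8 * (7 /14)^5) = -1 /4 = -0.25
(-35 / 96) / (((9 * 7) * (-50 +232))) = -5 / 157248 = -0.00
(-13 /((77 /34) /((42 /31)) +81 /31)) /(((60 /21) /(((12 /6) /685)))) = -287742 /92800375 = -0.00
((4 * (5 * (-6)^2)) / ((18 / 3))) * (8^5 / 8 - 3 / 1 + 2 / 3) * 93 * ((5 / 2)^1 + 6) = 388325220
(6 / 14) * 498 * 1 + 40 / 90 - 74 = 139.87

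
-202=-202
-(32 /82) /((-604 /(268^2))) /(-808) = -35912 /625291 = -0.06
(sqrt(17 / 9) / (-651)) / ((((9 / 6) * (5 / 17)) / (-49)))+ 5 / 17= 238 * sqrt(17) / 4185+ 5 / 17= 0.53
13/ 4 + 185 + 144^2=83697/ 4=20924.25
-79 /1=-79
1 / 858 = 0.00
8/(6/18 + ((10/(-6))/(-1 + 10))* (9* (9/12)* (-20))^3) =6/341719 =0.00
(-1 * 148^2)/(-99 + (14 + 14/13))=284752/1091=261.00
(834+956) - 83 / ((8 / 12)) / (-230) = 823649 / 460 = 1790.54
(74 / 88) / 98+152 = 655461 / 4312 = 152.01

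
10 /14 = 5 /7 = 0.71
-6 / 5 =-1.20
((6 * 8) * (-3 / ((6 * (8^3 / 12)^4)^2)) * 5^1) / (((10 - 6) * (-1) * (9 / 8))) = 3645 / 9007199254740992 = 0.00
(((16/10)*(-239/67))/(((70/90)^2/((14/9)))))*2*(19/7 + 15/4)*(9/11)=-28031832/180565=-155.25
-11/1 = -11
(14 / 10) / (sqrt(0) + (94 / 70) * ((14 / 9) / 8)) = 252 / 47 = 5.36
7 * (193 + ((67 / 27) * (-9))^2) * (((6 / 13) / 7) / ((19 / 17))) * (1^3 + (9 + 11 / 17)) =2253812 / 741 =3041.58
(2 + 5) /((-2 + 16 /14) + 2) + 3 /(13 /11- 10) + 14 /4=7205 /776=9.28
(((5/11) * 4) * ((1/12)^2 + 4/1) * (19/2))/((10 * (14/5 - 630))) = -54815/4967424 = -0.01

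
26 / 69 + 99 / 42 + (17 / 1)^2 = 281815 / 966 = 291.73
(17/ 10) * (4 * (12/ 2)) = 204/ 5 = 40.80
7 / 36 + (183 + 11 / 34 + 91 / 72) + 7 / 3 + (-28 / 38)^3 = 186.72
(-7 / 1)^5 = -16807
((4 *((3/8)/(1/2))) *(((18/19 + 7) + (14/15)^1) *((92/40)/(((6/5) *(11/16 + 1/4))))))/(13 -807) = -116426/1697175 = -0.07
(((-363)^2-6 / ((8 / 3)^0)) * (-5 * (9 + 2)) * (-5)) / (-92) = -36234825 / 92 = -393856.79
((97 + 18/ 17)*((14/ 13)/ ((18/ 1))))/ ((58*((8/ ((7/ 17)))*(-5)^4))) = 81683/ 9805770000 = 0.00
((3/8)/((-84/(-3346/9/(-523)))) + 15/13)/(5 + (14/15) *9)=5632865/65596752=0.09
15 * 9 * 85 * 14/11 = 160650/11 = 14604.55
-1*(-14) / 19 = 14 / 19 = 0.74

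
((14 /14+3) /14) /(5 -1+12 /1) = 1 /56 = 0.02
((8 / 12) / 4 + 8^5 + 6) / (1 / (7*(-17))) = -23400755 / 6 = -3900125.83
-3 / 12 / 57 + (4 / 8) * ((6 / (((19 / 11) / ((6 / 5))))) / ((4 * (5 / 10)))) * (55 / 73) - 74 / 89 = -75101 / 1481316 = -0.05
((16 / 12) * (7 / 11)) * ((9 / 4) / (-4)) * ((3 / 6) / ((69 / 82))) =-287 / 1012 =-0.28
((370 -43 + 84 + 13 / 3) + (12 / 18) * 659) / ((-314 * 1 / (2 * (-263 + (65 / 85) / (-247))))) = 217811800 / 152133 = 1431.72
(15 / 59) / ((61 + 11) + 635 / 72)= 1080 / 343321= 0.00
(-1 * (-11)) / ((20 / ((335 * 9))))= 6633 / 4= 1658.25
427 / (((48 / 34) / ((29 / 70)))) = 30073 / 240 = 125.30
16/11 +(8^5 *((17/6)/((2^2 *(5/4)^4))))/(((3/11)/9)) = 2156930832/6875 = 313735.39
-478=-478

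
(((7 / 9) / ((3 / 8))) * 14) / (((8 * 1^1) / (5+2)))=686 / 27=25.41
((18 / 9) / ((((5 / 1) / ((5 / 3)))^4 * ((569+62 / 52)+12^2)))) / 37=52 / 55651293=0.00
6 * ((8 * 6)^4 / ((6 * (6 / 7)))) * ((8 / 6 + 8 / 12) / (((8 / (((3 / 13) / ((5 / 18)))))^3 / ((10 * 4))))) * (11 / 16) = 20951529984 / 54925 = 381457.08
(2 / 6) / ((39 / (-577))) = -577 / 117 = -4.93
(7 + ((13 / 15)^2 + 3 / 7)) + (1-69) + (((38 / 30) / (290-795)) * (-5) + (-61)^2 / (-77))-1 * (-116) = 13766833 / 1749825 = 7.87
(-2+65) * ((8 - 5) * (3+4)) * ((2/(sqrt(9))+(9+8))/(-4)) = -5843.25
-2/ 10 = -1/ 5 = -0.20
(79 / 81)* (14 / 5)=1106 / 405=2.73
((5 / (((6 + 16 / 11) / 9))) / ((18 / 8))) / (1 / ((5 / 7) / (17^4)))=550 / 23970527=0.00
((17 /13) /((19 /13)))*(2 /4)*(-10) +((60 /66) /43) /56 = -1125645 /251636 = -4.47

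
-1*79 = -79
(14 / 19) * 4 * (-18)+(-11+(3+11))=-951 / 19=-50.05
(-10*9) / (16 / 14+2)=-315 / 11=-28.64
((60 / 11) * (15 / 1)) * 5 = 4500 / 11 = 409.09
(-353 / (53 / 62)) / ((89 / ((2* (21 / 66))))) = -153202 / 51887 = -2.95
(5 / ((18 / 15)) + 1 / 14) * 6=178 / 7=25.43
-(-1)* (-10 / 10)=-1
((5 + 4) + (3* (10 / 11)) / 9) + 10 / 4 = 779 / 66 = 11.80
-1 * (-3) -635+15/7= -4409/7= -629.86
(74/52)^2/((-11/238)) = -162911/3718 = -43.82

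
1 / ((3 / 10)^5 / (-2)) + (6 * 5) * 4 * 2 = -141680 / 243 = -583.05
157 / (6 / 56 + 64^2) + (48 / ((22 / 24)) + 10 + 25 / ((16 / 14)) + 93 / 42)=6110577141 / 70649656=86.49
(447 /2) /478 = 447 /956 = 0.47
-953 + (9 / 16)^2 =-243887 / 256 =-952.68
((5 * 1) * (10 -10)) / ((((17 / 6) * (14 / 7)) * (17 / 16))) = 0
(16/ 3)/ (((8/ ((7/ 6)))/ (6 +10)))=112/ 9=12.44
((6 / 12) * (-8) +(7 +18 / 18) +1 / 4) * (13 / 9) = 221 / 36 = 6.14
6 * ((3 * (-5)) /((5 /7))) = -126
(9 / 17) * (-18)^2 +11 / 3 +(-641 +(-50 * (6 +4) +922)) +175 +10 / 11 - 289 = -88018 / 561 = -156.89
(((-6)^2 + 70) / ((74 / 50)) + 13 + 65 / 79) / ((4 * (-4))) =-124877 / 23384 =-5.34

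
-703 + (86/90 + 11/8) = -252241/360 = -700.67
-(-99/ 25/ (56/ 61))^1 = 6039/ 1400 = 4.31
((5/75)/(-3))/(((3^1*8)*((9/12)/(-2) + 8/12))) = -1/315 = -0.00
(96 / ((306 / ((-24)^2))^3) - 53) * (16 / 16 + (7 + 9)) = 2885339 / 289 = 9983.87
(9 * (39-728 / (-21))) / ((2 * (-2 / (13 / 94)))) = -8619 / 376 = -22.92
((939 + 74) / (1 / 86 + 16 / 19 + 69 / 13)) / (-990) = -10759073 / 64786095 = -0.17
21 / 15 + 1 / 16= 117 / 80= 1.46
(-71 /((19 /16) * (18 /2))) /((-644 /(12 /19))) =1136 /174363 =0.01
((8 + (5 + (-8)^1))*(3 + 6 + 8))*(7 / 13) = 45.77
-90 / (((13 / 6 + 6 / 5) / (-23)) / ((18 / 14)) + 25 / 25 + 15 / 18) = -279450 / 5339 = -52.34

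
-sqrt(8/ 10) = -2 * sqrt(5)/ 5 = -0.89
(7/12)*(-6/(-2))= 7/4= 1.75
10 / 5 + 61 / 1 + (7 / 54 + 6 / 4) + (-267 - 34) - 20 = -6922 / 27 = -256.37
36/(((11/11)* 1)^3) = 36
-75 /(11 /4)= -300 /11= -27.27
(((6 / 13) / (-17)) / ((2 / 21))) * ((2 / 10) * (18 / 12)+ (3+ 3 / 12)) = -4473 / 4420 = -1.01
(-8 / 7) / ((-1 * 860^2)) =1 / 647150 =0.00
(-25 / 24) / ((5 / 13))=-65 / 24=-2.71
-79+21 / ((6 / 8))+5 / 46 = -2341 / 46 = -50.89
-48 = -48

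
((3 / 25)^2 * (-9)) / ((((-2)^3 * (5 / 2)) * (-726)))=-27 / 3025000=-0.00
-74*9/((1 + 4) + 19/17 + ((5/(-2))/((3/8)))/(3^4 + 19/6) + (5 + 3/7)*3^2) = -444703/36655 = -12.13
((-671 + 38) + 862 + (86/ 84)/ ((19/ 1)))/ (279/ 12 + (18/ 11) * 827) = 4021270/ 24166233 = 0.17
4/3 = 1.33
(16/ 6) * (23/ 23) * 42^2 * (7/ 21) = 1568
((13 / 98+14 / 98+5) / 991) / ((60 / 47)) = 24299 / 5827080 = 0.00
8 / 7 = 1.14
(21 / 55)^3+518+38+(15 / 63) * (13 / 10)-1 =3880753087 / 6987750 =555.37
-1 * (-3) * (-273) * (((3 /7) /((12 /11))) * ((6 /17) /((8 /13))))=-50193 /272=-184.53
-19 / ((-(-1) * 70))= -19 / 70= -0.27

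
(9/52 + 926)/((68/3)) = 8499/208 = 40.86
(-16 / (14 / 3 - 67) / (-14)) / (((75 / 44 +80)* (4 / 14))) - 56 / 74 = -1712996 / 2261255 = -0.76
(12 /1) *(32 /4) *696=66816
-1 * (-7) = 7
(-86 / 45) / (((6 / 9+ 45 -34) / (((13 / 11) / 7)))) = -1118 / 40425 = -0.03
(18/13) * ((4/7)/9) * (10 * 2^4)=1280/91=14.07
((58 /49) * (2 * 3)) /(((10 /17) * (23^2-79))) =493 /18375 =0.03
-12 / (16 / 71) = -213 / 4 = -53.25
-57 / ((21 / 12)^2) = -912 / 49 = -18.61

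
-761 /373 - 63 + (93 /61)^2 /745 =-67249011623 /1034010085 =-65.04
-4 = -4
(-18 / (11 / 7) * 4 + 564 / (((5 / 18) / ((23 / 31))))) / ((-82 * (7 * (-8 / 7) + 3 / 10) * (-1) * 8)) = -311292 / 1076537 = -0.29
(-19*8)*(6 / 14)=-65.14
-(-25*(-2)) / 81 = -50 / 81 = -0.62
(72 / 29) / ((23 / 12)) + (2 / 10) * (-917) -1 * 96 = -927479 / 3335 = -278.10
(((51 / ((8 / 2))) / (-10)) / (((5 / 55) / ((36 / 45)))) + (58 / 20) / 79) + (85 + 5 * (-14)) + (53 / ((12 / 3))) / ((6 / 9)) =23.69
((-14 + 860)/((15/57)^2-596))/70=-152703/7529585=-0.02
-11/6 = -1.83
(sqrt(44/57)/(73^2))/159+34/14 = 2 *sqrt(627)/48296727+17/7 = 2.43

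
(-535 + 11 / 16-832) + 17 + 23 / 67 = -1446095 / 1072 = -1348.97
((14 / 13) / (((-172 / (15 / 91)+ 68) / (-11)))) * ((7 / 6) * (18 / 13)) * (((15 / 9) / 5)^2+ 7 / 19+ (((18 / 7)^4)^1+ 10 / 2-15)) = 193078435 / 287773031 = 0.67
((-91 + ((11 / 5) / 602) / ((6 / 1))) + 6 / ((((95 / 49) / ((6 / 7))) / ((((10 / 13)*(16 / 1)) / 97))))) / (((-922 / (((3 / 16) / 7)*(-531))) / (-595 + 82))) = 562437051213087 / 783899742080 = 717.49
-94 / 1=-94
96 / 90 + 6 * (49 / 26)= 2413 / 195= 12.37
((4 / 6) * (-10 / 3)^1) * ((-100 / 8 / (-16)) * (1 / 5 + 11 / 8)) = -175 / 64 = -2.73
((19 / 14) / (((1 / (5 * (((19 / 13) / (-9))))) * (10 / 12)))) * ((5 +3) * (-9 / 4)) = 2166 / 91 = 23.80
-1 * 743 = -743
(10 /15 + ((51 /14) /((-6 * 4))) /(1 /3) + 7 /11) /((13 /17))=4097 /3696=1.11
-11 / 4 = -2.75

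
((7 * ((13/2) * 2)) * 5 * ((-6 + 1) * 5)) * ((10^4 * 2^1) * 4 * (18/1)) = -16380000000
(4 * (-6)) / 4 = -6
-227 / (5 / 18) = -4086 / 5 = -817.20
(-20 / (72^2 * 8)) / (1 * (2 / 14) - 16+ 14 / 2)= 35 / 642816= 0.00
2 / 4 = 1 / 2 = 0.50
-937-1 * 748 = -1685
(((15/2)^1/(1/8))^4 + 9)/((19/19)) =12960009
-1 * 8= -8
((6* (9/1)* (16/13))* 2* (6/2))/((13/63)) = 326592/169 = 1932.50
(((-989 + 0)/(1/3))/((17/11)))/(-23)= 1419/17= 83.47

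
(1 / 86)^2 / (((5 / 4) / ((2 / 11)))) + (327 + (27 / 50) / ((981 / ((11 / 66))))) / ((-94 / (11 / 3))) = -797436268909 / 62518018200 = -12.76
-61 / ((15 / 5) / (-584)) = 11874.67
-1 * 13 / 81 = -13 / 81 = -0.16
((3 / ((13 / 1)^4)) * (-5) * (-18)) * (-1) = -270 / 28561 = -0.01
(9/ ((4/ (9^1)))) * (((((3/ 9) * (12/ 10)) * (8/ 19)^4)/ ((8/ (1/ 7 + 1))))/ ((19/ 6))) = 995328/ 86663465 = 0.01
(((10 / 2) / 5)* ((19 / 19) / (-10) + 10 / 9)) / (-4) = -91 / 360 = -0.25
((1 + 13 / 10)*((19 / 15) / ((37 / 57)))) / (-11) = -8303 / 20350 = -0.41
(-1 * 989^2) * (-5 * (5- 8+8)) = 24453025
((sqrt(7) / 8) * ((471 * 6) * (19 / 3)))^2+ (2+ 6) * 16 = 560594255 / 16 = 35037140.94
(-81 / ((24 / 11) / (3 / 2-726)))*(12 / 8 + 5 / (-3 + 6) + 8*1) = 9611217 / 32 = 300350.53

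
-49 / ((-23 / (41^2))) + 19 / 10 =824127 / 230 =3583.16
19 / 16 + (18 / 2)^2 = 1315 / 16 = 82.19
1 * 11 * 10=110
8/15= 0.53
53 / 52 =1.02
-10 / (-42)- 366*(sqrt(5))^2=-38425 / 21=-1829.76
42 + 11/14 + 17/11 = 6827/154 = 44.33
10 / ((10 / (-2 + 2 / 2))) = -1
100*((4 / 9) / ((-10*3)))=-40 / 27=-1.48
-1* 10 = -10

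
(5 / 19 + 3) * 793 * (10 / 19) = 491660 / 361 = 1361.94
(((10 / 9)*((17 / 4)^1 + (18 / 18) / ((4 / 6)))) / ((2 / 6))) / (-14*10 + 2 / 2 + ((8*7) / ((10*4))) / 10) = -2875 / 20829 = -0.14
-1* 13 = -13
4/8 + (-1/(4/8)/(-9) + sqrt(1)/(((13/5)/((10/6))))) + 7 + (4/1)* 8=9445/234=40.36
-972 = -972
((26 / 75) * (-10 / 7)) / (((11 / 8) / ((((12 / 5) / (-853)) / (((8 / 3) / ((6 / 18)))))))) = 208 / 1642025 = 0.00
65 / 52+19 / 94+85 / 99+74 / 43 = 4.03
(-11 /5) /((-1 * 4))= 11 /20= 0.55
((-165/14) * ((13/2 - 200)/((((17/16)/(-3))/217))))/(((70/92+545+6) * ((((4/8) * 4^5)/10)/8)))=-682929225/1725908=-395.69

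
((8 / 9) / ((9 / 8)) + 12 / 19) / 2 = 1094 / 1539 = 0.71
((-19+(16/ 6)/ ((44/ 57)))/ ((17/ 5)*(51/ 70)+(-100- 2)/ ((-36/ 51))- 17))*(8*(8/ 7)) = -45600/ 41701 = -1.09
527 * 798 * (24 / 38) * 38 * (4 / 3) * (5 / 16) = 4205460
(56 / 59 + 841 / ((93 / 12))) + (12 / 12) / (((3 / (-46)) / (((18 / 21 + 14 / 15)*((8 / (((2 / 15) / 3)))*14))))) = -126337324 / 1829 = -69074.53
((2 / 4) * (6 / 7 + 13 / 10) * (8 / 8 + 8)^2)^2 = 149597361 / 19600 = 7632.52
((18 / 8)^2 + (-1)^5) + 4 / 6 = 227 / 48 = 4.73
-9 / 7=-1.29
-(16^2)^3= -16777216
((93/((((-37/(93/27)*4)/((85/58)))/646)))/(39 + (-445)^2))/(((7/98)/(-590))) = 54483486575/637568016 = 85.46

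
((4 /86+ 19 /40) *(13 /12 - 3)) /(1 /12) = -20631 /1720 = -11.99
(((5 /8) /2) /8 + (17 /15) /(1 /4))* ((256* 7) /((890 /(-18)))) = -368718 /2225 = -165.72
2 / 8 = 0.25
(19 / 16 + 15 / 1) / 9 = 259 / 144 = 1.80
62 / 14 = 31 / 7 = 4.43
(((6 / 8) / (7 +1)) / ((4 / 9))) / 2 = 0.11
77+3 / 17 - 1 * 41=615 / 17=36.18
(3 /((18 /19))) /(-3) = -19 /18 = -1.06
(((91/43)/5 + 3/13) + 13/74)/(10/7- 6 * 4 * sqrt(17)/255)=8408743 * sqrt(17)/203541403 + 510530825/814165612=0.80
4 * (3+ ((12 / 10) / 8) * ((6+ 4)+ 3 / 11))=999 / 55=18.16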